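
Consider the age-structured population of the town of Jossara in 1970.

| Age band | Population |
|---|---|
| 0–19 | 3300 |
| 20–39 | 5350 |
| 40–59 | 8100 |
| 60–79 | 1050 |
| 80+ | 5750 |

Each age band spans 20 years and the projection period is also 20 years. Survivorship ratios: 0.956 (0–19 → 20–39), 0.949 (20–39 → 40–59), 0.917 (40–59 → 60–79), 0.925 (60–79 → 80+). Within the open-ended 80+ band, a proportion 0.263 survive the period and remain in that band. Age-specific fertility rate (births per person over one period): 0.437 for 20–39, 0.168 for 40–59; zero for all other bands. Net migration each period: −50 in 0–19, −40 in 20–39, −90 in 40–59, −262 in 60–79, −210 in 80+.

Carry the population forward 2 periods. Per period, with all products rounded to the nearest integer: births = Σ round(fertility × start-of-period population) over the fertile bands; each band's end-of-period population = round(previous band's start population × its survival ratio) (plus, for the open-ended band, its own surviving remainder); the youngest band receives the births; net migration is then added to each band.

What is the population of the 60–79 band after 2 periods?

4311

After projecting period 1:
Births: 5350 × 0.437 = 2338  |  8100 × 0.168 = 1361 → total 3699
20–39: 3300 × 0.956 = 3155
40–59: 5350 × 0.949 = 5077
60–79: 8100 × 0.917 = 7428
80+: 1050 × 0.925 + 5750 × 0.263 = 971 + 1512 = 2483
Net migration: 0–19 − 50 → 3649; 20–39 − 40 → 3115; 40–59 − 90 → 4987; 60–79 − 262 → 7166; 80+ − 210 → 2273
Population now: 0–19=3649, 20–39=3115, 40–59=4987, 60–79=7166, 80+=2273
After projecting period 2:
Births: 3115 × 0.437 = 1361  |  4987 × 0.168 = 838 → total 2199
20–39: 3649 × 0.956 = 3488
40–59: 3115 × 0.949 = 2956
60–79: 4987 × 0.917 = 4573
80+: 7166 × 0.925 + 2273 × 0.263 = 6629 + 598 = 7227
Net migration: 0–19 − 50 → 2149; 20–39 − 40 → 3448; 40–59 − 90 → 2866; 60–79 − 262 → 4311; 80+ − 210 → 7017
Population now: 0–19=2149, 20–39=3448, 40–59=2866, 60–79=4311, 80+=7017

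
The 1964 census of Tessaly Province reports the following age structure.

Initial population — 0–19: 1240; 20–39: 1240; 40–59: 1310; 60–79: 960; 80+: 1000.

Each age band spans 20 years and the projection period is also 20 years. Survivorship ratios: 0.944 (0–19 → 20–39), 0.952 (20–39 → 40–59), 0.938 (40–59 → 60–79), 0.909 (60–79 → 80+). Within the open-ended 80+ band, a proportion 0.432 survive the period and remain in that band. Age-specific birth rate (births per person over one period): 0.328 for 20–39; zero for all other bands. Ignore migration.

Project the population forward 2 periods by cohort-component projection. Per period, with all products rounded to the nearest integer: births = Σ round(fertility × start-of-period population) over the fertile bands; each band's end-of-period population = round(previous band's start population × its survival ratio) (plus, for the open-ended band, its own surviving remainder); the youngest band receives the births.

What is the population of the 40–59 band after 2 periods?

1115

Call the bands 1 to 5, youngest first.
Period 1.
Births: 1240 × 0.328 = 407
Band 2: 1240 × 0.944 = 1171
Band 3: 1240 × 0.952 = 1180
Band 4: 1310 × 0.938 = 1229
Band 5: 960 × 0.909 + 1000 × 0.432 = 873 + 432 = 1305
→ [407, 1171, 1180, 1229, 1305]
Period 2.
Births: 1171 × 0.328 = 384
Band 2: 407 × 0.944 = 384
Band 3: 1171 × 0.952 = 1115
Band 4: 1180 × 0.938 = 1107
Band 5: 1229 × 0.909 + 1305 × 0.432 = 1117 + 564 = 1681
→ [384, 384, 1115, 1107, 1681]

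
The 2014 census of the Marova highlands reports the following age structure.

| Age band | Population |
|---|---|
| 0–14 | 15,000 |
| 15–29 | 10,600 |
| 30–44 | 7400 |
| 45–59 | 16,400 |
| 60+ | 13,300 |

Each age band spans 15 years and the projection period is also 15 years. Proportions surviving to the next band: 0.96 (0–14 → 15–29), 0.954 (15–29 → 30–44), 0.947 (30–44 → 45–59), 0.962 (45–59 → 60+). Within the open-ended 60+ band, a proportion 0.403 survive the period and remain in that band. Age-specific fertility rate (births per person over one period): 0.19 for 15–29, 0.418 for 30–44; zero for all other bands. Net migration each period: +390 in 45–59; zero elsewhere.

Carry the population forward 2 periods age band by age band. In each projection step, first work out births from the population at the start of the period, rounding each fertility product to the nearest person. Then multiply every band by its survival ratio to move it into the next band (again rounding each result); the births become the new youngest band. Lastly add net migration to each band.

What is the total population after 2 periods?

51205

Period 1:
Births: 10600 × 0.19 = 2014, 7400 × 0.418 = 3093 ⇒ total 5107
15–29: 15000 × 0.96 = 14400
30–44: 10600 × 0.954 = 10112
45–59: 7400 × 0.947 = 7008
60+: 16400 × 0.962 + 13300 × 0.403 = 15777 + 5360 = 21137
Net migration: 45–59 + 390 → 7398
→ [5107, 14400, 10112, 7398, 21137]
Period 2:
Births: 14400 × 0.19 = 2736, 10112 × 0.418 = 4227 ⇒ total 6963
15–29: 5107 × 0.96 = 4903
30–44: 14400 × 0.954 = 13738
45–59: 10112 × 0.947 = 9576
60+: 7398 × 0.962 + 21137 × 0.403 = 7117 + 8518 = 15635
Net migration: 45–59 + 390 → 9966
→ [6963, 4903, 13738, 9966, 15635]
Total after period 2: 6963 + 4903 + 13738 + 9966 + 15635 = 51205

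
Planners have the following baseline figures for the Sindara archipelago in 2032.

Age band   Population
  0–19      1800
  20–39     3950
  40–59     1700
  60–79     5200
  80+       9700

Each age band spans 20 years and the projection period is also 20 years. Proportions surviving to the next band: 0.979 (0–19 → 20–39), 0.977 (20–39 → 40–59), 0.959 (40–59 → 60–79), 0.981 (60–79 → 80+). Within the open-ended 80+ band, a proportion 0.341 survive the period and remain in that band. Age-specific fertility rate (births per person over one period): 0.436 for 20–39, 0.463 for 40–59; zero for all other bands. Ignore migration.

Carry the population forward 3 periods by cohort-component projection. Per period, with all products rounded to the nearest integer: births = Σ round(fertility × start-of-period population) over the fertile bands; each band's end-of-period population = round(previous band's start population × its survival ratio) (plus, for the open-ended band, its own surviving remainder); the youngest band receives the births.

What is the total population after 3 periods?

Call the bands 1 to 5, youngest first.
— Period 1 —
Births: 3950 * 0.436 = 1722 ; 1700 * 0.463 = 787 — total 2509
Band 2: 1800 * 0.979 = 1762
Band 3: 3950 * 0.977 = 3859
Band 4: 1700 * 0.959 = 1630
Band 5: 5200 * 0.981 + 9700 * 0.341 = 5101 + 3308 = 8409
→ [2509, 1762, 3859, 1630, 8409]
— Period 2 —
Births: 1762 * 0.436 = 768 ; 3859 * 0.463 = 1787 — total 2555
Band 2: 2509 * 0.979 = 2456
Band 3: 1762 * 0.977 = 1721
Band 4: 3859 * 0.959 = 3701
Band 5: 1630 * 0.981 + 8409 * 0.341 = 1599 + 2867 = 4466
→ [2555, 2456, 1721, 3701, 4466]
— Period 3 —
Births: 2456 * 0.436 = 1071 ; 1721 * 0.463 = 797 — total 1868
Band 2: 2555 * 0.979 = 2501
Band 3: 2456 * 0.977 = 2400
Band 4: 1721 * 0.959 = 1650
Band 5: 3701 * 0.981 + 4466 * 0.341 = 3631 + 1523 = 5154
→ [1868, 2501, 2400, 1650, 5154]
Total after period 3: 1868 + 2501 + 2400 + 1650 + 5154 = 13573

13573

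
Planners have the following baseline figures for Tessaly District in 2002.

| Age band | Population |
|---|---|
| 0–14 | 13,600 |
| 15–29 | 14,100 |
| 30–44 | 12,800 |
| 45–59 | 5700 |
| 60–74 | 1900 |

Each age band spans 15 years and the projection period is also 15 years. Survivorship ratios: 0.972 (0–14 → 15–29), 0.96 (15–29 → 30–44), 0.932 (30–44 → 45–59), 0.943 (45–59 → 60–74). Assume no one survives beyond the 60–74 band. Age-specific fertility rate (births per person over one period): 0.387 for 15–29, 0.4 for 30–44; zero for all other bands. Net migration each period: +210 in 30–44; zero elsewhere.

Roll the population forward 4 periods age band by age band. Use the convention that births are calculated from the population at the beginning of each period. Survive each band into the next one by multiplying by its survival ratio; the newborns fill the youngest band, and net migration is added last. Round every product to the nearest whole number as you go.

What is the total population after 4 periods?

(Bands numbered youngest = 1 to oldest = 5.)
Period 1.
Births: 14100 × 0.387 = 5457 ; 12800 × 0.4 = 5120 → total 10577
Band 2: 13600 × 0.972 = 13219
Band 3: 14100 × 0.96 = 13536
Band 4: 12800 × 0.932 = 11930
Band 5: 5700 × 0.943 = 5375
Net migration: Band 3 + 210 → 13746
End of period: [10577, 13219, 13746, 11930, 5375]
Period 2.
Births: 13219 × 0.387 = 5116 ; 13746 × 0.4 = 5498 → total 10614
Band 2: 10577 × 0.972 = 10281
Band 3: 13219 × 0.96 = 12690
Band 4: 13746 × 0.932 = 12811
Band 5: 11930 × 0.943 = 11250
Net migration: Band 3 + 210 → 12900
End of period: [10614, 10281, 12900, 12811, 11250]
Period 3.
Births: 10281 × 0.387 = 3979 ; 12900 × 0.4 = 5160 → total 9139
Band 2: 10614 × 0.972 = 10317
Band 3: 10281 × 0.96 = 9870
Band 4: 12900 × 0.932 = 12023
Band 5: 12811 × 0.943 = 12081
Net migration: Band 3 + 210 → 10080
End of period: [9139, 10317, 10080, 12023, 12081]
Period 4.
Births: 10317 × 0.387 = 3993 ; 10080 × 0.4 = 4032 → total 8025
Band 2: 9139 × 0.972 = 8883
Band 3: 10317 × 0.96 = 9904
Band 4: 10080 × 0.932 = 9395
Band 5: 12023 × 0.943 = 11338
Net migration: Band 3 + 210 → 10114
End of period: [8025, 8883, 10114, 9395, 11338]
Total after period 4: 8025 + 8883 + 10114 + 9395 + 11338 = 47755

47755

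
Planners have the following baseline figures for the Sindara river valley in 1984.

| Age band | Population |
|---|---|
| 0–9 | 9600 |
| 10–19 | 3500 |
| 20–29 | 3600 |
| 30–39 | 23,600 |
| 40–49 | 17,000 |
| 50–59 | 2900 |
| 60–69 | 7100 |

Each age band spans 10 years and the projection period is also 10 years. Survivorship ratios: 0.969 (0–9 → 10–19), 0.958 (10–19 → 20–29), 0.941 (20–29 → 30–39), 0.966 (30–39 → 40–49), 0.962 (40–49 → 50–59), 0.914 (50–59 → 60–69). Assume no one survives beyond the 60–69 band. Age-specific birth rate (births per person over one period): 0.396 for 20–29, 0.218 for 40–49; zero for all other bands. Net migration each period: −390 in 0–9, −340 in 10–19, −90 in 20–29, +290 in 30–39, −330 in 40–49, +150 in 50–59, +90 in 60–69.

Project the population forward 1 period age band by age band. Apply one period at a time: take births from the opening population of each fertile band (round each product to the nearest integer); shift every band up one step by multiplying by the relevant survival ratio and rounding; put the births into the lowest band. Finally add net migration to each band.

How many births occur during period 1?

Numbering the bands 1..7 from youngest to oldest:
Period 1:
Births: 3600 × 0.396 = 1426, 17000 × 0.218 = 3706 → 5132
Band 2: 9600 × 0.969 = 9302
Band 3: 3500 × 0.958 = 3353
Band 4: 3600 × 0.941 = 3388
Band 5: 23600 × 0.966 = 22798
Band 6: 17000 × 0.962 = 16354
Band 7: 2900 × 0.914 = 2651
Net migration: Band 1 − 390 → 4742; Band 2 − 340 → 8962; Band 3 − 90 → 3263; Band 4 + 290 → 3678; Band 5 − 330 → 22468; Band 6 + 150 → 16504; Band 7 + 90 → 2741
Giving 4742 / 8962 / 3263 / 3678 / 22468 / 16504 / 2741.

5132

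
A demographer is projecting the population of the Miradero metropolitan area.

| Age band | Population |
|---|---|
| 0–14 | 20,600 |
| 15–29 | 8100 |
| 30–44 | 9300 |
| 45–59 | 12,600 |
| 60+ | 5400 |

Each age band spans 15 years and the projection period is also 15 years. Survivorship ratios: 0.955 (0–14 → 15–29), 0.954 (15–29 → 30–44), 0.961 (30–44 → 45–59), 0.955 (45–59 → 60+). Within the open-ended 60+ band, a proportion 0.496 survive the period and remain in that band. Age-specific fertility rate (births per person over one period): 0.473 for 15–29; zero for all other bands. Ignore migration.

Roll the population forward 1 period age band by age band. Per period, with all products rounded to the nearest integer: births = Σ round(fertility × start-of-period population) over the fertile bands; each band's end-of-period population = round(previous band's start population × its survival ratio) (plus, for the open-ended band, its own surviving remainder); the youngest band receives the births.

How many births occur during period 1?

3831

Period 1:
Births: 8100 * 0.473 = 3831
15–29: 20600 * 0.955 = 19673
30–44: 8100 * 0.954 = 7727
45–59: 9300 * 0.961 = 8937
60+: 12600 * 0.955 + 5400 * 0.496 = 12033 + 2678 = 14711
Population now: 0–14=3831, 15–29=19673, 30–44=7727, 45–59=8937, 60+=14711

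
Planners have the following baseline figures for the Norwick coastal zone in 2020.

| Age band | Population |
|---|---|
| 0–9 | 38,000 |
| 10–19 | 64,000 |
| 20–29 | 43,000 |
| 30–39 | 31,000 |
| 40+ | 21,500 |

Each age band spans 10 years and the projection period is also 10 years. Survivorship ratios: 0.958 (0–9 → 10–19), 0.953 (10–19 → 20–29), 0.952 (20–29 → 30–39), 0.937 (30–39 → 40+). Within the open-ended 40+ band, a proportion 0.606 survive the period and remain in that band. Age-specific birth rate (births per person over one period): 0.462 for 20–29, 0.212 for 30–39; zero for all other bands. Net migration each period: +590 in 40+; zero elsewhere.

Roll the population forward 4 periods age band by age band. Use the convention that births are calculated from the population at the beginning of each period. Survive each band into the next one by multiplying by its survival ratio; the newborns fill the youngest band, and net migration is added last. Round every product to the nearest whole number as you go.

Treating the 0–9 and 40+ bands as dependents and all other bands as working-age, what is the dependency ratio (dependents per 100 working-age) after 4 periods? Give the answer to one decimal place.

[period 1]
Births: 43000 × 0.462 = 19866 ; 31000 × 0.212 = 6572 → total 26438
10–19: 38000 × 0.958 = 36404
20–29: 64000 × 0.953 = 60992
30–39: 43000 × 0.952 = 40936
40+: 31000 × 0.937 + 21500 × 0.606 = 29047 + 13029 = 42076
Net migration: 40+ + 590 → 42666
Giving 26438 / 36404 / 60992 / 40936 / 42666.
[period 2]
Births: 60992 × 0.462 = 28178 ; 40936 × 0.212 = 8678 → total 36856
10–19: 26438 × 0.958 = 25328
20–29: 36404 × 0.953 = 34693
30–39: 60992 × 0.952 = 58064
40+: 40936 × 0.937 + 42666 × 0.606 = 38357 + 25856 = 64213
Net migration: 40+ + 590 → 64803
Giving 36856 / 25328 / 34693 / 58064 / 64803.
[period 3]
Births: 34693 × 0.462 = 16028 ; 58064 × 0.212 = 12310 → total 28338
10–19: 36856 × 0.958 = 35308
20–29: 25328 × 0.953 = 24138
30–39: 34693 × 0.952 = 33028
40+: 58064 × 0.937 + 64803 × 0.606 = 54406 + 39271 = 93677
Net migration: 40+ + 590 → 94267
Giving 28338 / 35308 / 24138 / 33028 / 94267.
[period 4]
Births: 24138 × 0.462 = 11152 ; 33028 × 0.212 = 7002 → total 18154
10–19: 28338 × 0.958 = 27148
20–29: 35308 × 0.953 = 33649
30–39: 24138 × 0.952 = 22979
40+: 33028 × 0.937 + 94267 × 0.606 = 30947 + 57126 = 88073
Net migration: 40+ + 590 → 88663
Giving 18154 / 27148 / 33649 / 22979 / 88663.
Dependents (band 0–9 + band 40+) = 18154 + 88663 = 106817; working-age = 83776; ratio = 106817/83776 × 100 = 127.5

127.5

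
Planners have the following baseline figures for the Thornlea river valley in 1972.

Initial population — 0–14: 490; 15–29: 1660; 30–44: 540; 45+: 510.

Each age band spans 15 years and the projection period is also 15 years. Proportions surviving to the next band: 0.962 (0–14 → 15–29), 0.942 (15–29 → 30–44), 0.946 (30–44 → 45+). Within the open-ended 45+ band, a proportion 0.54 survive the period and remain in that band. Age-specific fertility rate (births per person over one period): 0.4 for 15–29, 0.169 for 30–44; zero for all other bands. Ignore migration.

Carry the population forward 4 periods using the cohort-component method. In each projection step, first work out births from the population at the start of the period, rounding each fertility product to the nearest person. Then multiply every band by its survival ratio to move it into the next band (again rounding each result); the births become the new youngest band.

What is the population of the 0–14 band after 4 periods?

After projecting period 1:
Births: 1660 * 0.4 = 664  |  540 * 0.169 = 91 ⇒ total 755
15–29: 490 * 0.962 = 471
30–44: 1660 * 0.942 = 1564
45+: 540 * 0.946 + 510 * 0.54 = 511 + 275 = 786
→ [755, 471, 1564, 786]
After projecting period 2:
Births: 471 * 0.4 = 188  |  1564 * 0.169 = 264 ⇒ total 452
15–29: 755 * 0.962 = 726
30–44: 471 * 0.942 = 444
45+: 1564 * 0.946 + 786 * 0.54 = 1480 + 424 = 1904
→ [452, 726, 444, 1904]
After projecting period 3:
Births: 726 * 0.4 = 290  |  444 * 0.169 = 75 ⇒ total 365
15–29: 452 * 0.962 = 435
30–44: 726 * 0.942 = 684
45+: 444 * 0.946 + 1904 * 0.54 = 420 + 1028 = 1448
→ [365, 435, 684, 1448]
After projecting period 4:
Births: 435 * 0.4 = 174  |  684 * 0.169 = 116 ⇒ total 290
15–29: 365 * 0.962 = 351
30–44: 435 * 0.942 = 410
45+: 684 * 0.946 + 1448 * 0.54 = 647 + 782 = 1429
→ [290, 351, 410, 1429]

290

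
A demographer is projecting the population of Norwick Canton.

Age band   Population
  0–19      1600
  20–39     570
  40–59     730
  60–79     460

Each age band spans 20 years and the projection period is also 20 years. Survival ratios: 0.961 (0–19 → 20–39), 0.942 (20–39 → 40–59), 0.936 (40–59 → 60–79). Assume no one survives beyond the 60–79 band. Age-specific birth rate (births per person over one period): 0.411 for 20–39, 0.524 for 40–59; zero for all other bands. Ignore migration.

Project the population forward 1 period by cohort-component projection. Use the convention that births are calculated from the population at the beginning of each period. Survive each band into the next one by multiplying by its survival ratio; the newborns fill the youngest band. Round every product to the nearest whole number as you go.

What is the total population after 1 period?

3375

Call the groups 1 to 4, youngest first.
[period 1]
Births: 570 × 0.411 = 234, 730 × 0.524 = 383 ⇒ total 617
Group 2: 1600 × 0.961 = 1538
Group 3: 570 × 0.942 = 537
Group 4: 730 × 0.936 = 683
End of period: [617, 1538, 537, 683]
Total after period 1: 617 + 1538 + 537 + 683 = 3375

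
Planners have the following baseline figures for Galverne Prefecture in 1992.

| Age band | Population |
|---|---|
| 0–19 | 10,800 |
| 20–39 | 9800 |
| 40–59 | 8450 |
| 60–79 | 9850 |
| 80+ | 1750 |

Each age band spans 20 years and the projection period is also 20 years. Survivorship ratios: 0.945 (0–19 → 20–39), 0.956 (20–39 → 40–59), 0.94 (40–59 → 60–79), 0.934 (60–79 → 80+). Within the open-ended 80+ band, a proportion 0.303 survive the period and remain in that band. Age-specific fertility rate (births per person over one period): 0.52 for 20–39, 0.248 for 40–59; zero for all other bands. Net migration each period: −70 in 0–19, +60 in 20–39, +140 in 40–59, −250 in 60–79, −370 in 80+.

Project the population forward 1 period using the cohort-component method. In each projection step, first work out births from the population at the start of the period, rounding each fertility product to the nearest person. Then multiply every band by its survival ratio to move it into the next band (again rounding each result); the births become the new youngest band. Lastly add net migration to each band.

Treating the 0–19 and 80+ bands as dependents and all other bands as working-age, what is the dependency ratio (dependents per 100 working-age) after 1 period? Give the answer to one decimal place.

(Bands numbered youngest = 1 to oldest = 5.)
Period 1:
Births: 9800 × 0.52 = 5096, 8450 × 0.248 = 2096 → total 7192
Band 2: 10800 × 0.945 = 10206
Band 3: 9800 × 0.956 = 9369
Band 4: 8450 × 0.94 = 7943
Band 5: 9850 × 0.934 + 1750 × 0.303 = 9200 + 530 = 9730
Net migration: Band 1 − 70 → 7122; Band 2 + 60 → 10266; Band 3 + 140 → 9509; Band 4 − 250 → 7693; Band 5 − 370 → 9360
Giving 7122 / 10266 / 9509 / 7693 / 9360.
Dependents (band 0–19 + band 80+) = 7122 + 9360 = 16482; working-age = 27468; ratio = 16482/27468 × 100 = 60.0

60.0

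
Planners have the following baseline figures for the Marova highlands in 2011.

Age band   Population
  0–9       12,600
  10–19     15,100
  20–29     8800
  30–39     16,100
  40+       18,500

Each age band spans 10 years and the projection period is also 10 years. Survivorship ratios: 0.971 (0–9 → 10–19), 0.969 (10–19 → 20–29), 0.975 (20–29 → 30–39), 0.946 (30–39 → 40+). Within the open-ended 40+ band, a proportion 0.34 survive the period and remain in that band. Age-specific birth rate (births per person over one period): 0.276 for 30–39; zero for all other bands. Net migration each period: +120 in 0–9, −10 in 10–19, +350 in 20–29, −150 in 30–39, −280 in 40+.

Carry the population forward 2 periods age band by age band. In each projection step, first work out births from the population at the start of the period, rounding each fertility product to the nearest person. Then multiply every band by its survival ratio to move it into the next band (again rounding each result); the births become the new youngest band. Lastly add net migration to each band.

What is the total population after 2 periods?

48439

Numbering the bands 1..5 from youngest to oldest:
After projecting period 1:
Births: 16100 × 0.276 = 4444
Band 2: 12600 × 0.971 = 12235
Band 3: 15100 × 0.969 = 14632
Band 4: 8800 × 0.975 = 8580
Band 5: 16100 × 0.946 + 18500 × 0.34 = 15231 + 6290 = 21521
Net migration: Band 1 + 120 → 4564; Band 2 − 10 → 12225; Band 3 + 350 → 14982; Band 4 − 150 → 8430; Band 5 − 280 → 21241
→ [4564, 12225, 14982, 8430, 21241]
After projecting period 2:
Births: 8430 × 0.276 = 2327
Band 2: 4564 × 0.971 = 4432
Band 3: 12225 × 0.969 = 11846
Band 4: 14982 × 0.975 = 14607
Band 5: 8430 × 0.946 + 21241 × 0.34 = 7975 + 7222 = 15197
Net migration: Band 1 + 120 → 2447; Band 2 − 10 → 4422; Band 3 + 350 → 12196; Band 4 − 150 → 14457; Band 5 − 280 → 14917
→ [2447, 4422, 12196, 14457, 14917]
Total after period 2: 2447 + 4422 + 12196 + 14457 + 14917 = 48439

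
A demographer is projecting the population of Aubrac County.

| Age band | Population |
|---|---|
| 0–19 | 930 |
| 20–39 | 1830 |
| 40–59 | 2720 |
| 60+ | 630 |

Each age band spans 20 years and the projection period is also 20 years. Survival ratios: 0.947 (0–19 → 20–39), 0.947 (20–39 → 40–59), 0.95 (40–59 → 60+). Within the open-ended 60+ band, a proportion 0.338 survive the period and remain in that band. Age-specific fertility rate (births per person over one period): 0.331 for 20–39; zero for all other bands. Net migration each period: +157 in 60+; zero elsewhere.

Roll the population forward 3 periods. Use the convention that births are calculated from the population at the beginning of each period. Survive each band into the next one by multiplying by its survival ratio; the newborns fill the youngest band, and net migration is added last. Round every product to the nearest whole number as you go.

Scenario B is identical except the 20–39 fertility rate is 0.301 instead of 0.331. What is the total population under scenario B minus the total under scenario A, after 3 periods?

Let group 1 be 0–19 through group 4 = 60+.
After projecting period 1:
Births: 1830 × 0.331 = 606
Group 2: 930 × 0.947 = 881
Group 3: 1830 × 0.947 = 1733
Group 4: 2720 × 0.95 + 630 × 0.338 = 2584 + 213 = 2797
Net migration: Group 4 + 157 → 2954
Giving 606 / 881 / 1733 / 2954.
After projecting period 2:
Births: 881 × 0.331 = 292
Group 2: 606 × 0.947 = 574
Group 3: 881 × 0.947 = 834
Group 4: 1733 × 0.95 + 2954 × 0.338 = 1646 + 998 = 2644
Net migration: Group 4 + 157 → 2801
Giving 292 / 574 / 834 / 2801.
After projecting period 3:
Births: 574 × 0.331 = 190
Group 2: 292 × 0.947 = 277
Group 3: 574 × 0.947 = 544
Group 4: 834 × 0.95 + 2801 × 0.338 = 792 + 947 = 1739
Net migration: Group 4 + 157 → 1896
Giving 190 / 277 / 544 / 1896.
Scenario A total after 3 periods: 2907
Scenario B projection —
After projecting period 1:
Births: 1830 × 0.301 = 551
Group 2: 930 × 0.947 = 881
Group 3: 1830 × 0.947 = 1733
Group 4: 2720 × 0.95 + 630 × 0.338 = 2584 + 213 = 2797
Net migration: Group 4 + 157 → 2954
Giving 551 / 881 / 1733 / 2954.
After projecting period 2:
Births: 881 × 0.301 = 265
Group 2: 551 × 0.947 = 522
Group 3: 881 × 0.947 = 834
Group 4: 1733 × 0.95 + 2954 × 0.338 = 1646 + 998 = 2644
Net migration: Group 4 + 157 → 2801
Giving 265 / 522 / 834 / 2801.
After projecting period 3:
Births: 522 × 0.301 = 157
Group 2: 265 × 0.947 = 251
Group 3: 522 × 0.947 = 494
Group 4: 834 × 0.95 + 2801 × 0.338 = 792 + 947 = 1739
Net migration: Group 4 + 157 → 1896
Giving 157 / 251 / 494 / 1896.
Scenario B total after 3 periods: 2798
Difference B − A = 2798 − 2907 = -109

-109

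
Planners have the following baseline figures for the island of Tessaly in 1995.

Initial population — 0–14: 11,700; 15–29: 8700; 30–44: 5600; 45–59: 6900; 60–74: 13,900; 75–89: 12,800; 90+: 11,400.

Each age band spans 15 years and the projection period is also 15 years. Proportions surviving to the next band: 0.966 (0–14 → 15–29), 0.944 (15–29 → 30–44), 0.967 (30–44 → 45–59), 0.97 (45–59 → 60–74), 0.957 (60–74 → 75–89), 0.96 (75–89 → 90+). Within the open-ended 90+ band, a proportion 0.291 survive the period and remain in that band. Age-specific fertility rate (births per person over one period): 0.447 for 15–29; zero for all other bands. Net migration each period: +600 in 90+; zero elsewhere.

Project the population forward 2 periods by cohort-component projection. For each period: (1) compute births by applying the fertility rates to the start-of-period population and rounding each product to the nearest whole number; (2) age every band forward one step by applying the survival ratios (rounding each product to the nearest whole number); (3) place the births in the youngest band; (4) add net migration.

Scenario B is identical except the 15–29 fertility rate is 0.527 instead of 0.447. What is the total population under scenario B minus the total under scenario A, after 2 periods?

Period 1:
Births: 8700 × 0.447 = 3889
15–29: 11700 × 0.966 = 11302
30–44: 8700 × 0.944 = 8213
45–59: 5600 × 0.967 = 5415
60–74: 6900 × 0.97 = 6693
75–89: 13900 × 0.957 = 13302
90+: 12800 × 0.96 + 11400 × 0.291 = 12288 + 3317 = 15605
Net migration: 90+ + 600 → 16205
End of period: [3889, 11302, 8213, 5415, 6693, 13302, 16205]
Period 2:
Births: 11302 × 0.447 = 5052
15–29: 3889 × 0.966 = 3757
30–44: 11302 × 0.944 = 10669
45–59: 8213 × 0.967 = 7942
60–74: 5415 × 0.97 = 5253
75–89: 6693 × 0.957 = 6405
90+: 13302 × 0.96 + 16205 × 0.291 = 12770 + 4716 = 17486
Net migration: 90+ + 600 → 18086
End of period: [5052, 3757, 10669, 7942, 5253, 6405, 18086]
Scenario A total after 2 periods: 57164
Scenario B projection —
Period 1:
Births: 8700 × 0.527 = 4585
15–29: 11700 × 0.966 = 11302
30–44: 8700 × 0.944 = 8213
45–59: 5600 × 0.967 = 5415
60–74: 6900 × 0.97 = 6693
75–89: 13900 × 0.957 = 13302
90+: 12800 × 0.96 + 11400 × 0.291 = 12288 + 3317 = 15605
Net migration: 90+ + 600 → 16205
End of period: [4585, 11302, 8213, 5415, 6693, 13302, 16205]
Period 2:
Births: 11302 × 0.527 = 5956
15–29: 4585 × 0.966 = 4429
30–44: 11302 × 0.944 = 10669
45–59: 8213 × 0.967 = 7942
60–74: 5415 × 0.97 = 5253
75–89: 6693 × 0.957 = 6405
90+: 13302 × 0.96 + 16205 × 0.291 = 12770 + 4716 = 17486
Net migration: 90+ + 600 → 18086
End of period: [5956, 4429, 10669, 7942, 5253, 6405, 18086]
Scenario B total after 2 periods: 58740
Difference B − A = 58740 − 57164 = 1576

1576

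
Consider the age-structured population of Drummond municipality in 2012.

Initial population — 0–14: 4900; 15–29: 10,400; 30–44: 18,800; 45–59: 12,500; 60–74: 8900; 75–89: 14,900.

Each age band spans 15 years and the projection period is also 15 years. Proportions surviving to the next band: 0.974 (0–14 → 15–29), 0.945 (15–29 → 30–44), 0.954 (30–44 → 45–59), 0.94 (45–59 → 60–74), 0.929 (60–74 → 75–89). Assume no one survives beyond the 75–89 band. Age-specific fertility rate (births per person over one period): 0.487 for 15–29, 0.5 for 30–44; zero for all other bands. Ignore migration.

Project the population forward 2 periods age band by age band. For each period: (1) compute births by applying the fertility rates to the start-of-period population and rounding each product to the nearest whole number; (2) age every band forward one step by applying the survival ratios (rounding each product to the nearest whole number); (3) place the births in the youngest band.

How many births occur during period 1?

Let band 1 be 0–14 through band 6 = 75–89.
— Period 1 —
Births: 10400 × 0.487 = 5065 ; 18800 × 0.5 = 9400 — total 14465
Band 2: 4900 × 0.974 = 4773
Band 3: 10400 × 0.945 = 9828
Band 4: 18800 × 0.954 = 17935
Band 5: 12500 × 0.94 = 11750
Band 6: 8900 × 0.929 = 8268
Giving 14465 / 4773 / 9828 / 17935 / 11750 / 8268.

14465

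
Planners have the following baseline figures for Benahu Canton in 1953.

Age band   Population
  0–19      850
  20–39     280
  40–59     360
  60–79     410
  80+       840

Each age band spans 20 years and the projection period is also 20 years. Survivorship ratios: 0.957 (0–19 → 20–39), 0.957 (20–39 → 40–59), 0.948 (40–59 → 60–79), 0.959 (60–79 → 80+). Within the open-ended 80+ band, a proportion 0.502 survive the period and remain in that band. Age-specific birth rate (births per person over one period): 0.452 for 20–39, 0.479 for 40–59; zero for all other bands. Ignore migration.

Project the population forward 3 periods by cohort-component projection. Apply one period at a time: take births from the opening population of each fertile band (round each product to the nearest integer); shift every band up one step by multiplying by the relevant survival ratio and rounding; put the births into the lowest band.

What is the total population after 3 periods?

Period 1.
Births: 280 × 0.452 = 127 ; 360 × 0.479 = 172 → 299
20–39: 850 × 0.957 = 813
40–59: 280 × 0.957 = 268
60–79: 360 × 0.948 = 341
80+: 410 × 0.959 + 840 × 0.502 = 393 + 422 = 815
Population now: 0–19=299, 20–39=813, 40–59=268, 60–79=341, 80+=815
Period 2.
Births: 813 × 0.452 = 367 ; 268 × 0.479 = 128 → 495
20–39: 299 × 0.957 = 286
40–59: 813 × 0.957 = 778
60–79: 268 × 0.948 = 254
80+: 341 × 0.959 + 815 × 0.502 = 327 + 409 = 736
Population now: 0–19=495, 20–39=286, 40–59=778, 60–79=254, 80+=736
Period 3.
Births: 286 × 0.452 = 129 ; 778 × 0.479 = 373 → 502
20–39: 495 × 0.957 = 474
40–59: 286 × 0.957 = 274
60–79: 778 × 0.948 = 738
80+: 254 × 0.959 + 736 × 0.502 = 244 + 369 = 613
Population now: 0–19=502, 20–39=474, 40–59=274, 60–79=738, 80+=613
Total after period 3: 502 + 474 + 274 + 738 + 613 = 2601

2601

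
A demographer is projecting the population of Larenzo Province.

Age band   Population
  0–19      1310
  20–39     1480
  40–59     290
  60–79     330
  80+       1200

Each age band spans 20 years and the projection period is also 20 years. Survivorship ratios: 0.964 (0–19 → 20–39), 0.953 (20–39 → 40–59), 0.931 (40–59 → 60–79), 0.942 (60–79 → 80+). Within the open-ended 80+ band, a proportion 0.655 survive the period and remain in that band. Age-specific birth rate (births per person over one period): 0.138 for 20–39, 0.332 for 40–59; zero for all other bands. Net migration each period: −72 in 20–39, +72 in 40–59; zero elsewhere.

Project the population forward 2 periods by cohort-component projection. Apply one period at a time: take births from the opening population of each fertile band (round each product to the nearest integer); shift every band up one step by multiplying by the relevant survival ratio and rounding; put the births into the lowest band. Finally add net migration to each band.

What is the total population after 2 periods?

[period 1]
Births: 1480 * 0.138 = 204, 290 * 0.332 = 96 → total 300
20–39: 1310 * 0.964 = 1263
40–59: 1480 * 0.953 = 1410
60–79: 290 * 0.931 = 270
80+: 330 * 0.942 + 1200 * 0.655 = 311 + 786 = 1097
Net migration: 20–39 − 72 → 1191; 40–59 + 72 → 1482
Giving 300 / 1191 / 1482 / 270 / 1097.
[period 2]
Births: 1191 * 0.138 = 164, 1482 * 0.332 = 492 → total 656
20–39: 300 * 0.964 = 289
40–59: 1191 * 0.953 = 1135
60–79: 1482 * 0.931 = 1380
80+: 270 * 0.942 + 1097 * 0.655 = 254 + 719 = 973
Net migration: 20–39 − 72 → 217; 40–59 + 72 → 1207
Giving 656 / 217 / 1207 / 1380 / 973.
Total after period 2: 656 + 217 + 1207 + 1380 + 973 = 4433

4433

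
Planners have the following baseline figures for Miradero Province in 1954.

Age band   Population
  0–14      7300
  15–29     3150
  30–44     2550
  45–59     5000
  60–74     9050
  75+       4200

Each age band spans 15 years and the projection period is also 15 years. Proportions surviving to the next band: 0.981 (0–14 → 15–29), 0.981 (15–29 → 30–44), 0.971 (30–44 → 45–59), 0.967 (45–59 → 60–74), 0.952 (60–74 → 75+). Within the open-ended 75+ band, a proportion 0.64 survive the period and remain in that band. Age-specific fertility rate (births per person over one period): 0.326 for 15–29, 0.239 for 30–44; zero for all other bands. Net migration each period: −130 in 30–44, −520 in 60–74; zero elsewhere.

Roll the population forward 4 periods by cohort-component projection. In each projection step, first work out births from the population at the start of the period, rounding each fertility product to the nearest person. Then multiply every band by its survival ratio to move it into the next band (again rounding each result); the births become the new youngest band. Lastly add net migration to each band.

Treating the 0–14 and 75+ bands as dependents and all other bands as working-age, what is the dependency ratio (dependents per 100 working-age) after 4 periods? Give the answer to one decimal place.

75.4

— Period 1 —
Births: 3150 × 0.326 = 1027 ; 2550 × 0.239 = 609 → 1636
15–29: 7300 × 0.981 = 7161
30–44: 3150 × 0.981 = 3090
45–59: 2550 × 0.971 = 2476
60–74: 5000 × 0.967 = 4835
75+: 9050 × 0.952 + 4200 × 0.64 = 8616 + 2688 = 11304
Net migration: 30–44 − 130 → 2960; 60–74 − 520 → 4315
Giving 1636 / 7161 / 2960 / 2476 / 4315 / 11304.
— Period 2 —
Births: 7161 × 0.326 = 2334 ; 2960 × 0.239 = 707 → 3041
15–29: 1636 × 0.981 = 1605
30–44: 7161 × 0.981 = 7025
45–59: 2960 × 0.971 = 2874
60–74: 2476 × 0.967 = 2394
75+: 4315 × 0.952 + 11304 × 0.64 = 4108 + 7235 = 11343
Net migration: 30–44 − 130 → 6895; 60–74 − 520 → 1874
Giving 3041 / 1605 / 6895 / 2874 / 1874 / 11343.
— Period 3 —
Births: 1605 × 0.326 = 523 ; 6895 × 0.239 = 1648 → 2171
15–29: 3041 × 0.981 = 2983
30–44: 1605 × 0.981 = 1575
45–59: 6895 × 0.971 = 6695
60–74: 2874 × 0.967 = 2779
75+: 1874 × 0.952 + 11343 × 0.64 = 1784 + 7260 = 9044
Net migration: 30–44 − 130 → 1445; 60–74 − 520 → 2259
Giving 2171 / 2983 / 1445 / 6695 / 2259 / 9044.
— Period 4 —
Births: 2983 × 0.326 = 972 ; 1445 × 0.239 = 345 → 1317
15–29: 2171 × 0.981 = 2130
30–44: 2983 × 0.981 = 2926
45–59: 1445 × 0.971 = 1403
60–74: 6695 × 0.967 = 6474
75+: 2259 × 0.952 + 9044 × 0.64 = 2151 + 5788 = 7939
Net migration: 30–44 − 130 → 2796; 60–74 − 520 → 5954
Giving 1317 / 2130 / 2796 / 1403 / 5954 / 7939.
Dependents (band 0–14 + band 75+) = 1317 + 7939 = 9256; working-age = 12283; ratio = 9256/12283 × 100 = 75.4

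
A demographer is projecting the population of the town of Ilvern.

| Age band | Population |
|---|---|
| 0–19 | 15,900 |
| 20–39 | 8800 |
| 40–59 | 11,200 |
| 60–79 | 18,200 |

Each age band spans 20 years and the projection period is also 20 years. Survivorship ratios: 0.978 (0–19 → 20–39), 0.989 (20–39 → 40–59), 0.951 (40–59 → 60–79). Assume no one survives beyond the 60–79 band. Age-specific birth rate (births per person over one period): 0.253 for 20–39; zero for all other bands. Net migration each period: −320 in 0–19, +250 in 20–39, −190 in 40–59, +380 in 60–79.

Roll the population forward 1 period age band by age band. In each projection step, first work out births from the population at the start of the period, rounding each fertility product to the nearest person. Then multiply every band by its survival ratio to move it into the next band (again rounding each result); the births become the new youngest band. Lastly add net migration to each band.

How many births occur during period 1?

Numbering the groups 1..4 from youngest to oldest:
After projecting period 1:
Births: 8800 × 0.253 = 2226
Group 2: 15900 × 0.978 = 15550
Group 3: 8800 × 0.989 = 8703
Group 4: 11200 × 0.951 = 10651
Net migration: Group 1 − 320 → 1906; Group 2 + 250 → 15800; Group 3 − 190 → 8513; Group 4 + 380 → 11031
Population now: 0–19=1906, 20–39=15800, 40–59=8513, 60–79=11031

2226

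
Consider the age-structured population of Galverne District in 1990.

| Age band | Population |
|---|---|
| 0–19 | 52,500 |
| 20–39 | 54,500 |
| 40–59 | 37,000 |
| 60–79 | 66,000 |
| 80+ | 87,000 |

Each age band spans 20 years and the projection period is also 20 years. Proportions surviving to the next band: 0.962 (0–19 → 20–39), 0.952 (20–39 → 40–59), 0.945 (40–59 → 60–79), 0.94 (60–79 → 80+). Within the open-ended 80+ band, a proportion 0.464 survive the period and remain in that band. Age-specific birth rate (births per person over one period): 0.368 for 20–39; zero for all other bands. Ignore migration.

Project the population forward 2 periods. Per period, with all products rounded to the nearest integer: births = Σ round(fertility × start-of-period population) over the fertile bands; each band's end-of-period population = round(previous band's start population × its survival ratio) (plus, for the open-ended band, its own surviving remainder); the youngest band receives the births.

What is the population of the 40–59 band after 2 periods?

48081

Numbering the groups 1..5 from youngest to oldest:
Period 1:
Births: 54500 * 0.368 = 20056
Group 2: 52500 * 0.962 = 50505
Group 3: 54500 * 0.952 = 51884
Group 4: 37000 * 0.945 = 34965
Group 5: 66000 * 0.94 + 87000 * 0.464 = 62040 + 40368 = 102408
End of period: [20056, 50505, 51884, 34965, 102408]
Period 2:
Births: 50505 * 0.368 = 18586
Group 2: 20056 * 0.962 = 19294
Group 3: 50505 * 0.952 = 48081
Group 4: 51884 * 0.945 = 49030
Group 5: 34965 * 0.94 + 102408 * 0.464 = 32867 + 47517 = 80384
End of period: [18586, 19294, 48081, 49030, 80384]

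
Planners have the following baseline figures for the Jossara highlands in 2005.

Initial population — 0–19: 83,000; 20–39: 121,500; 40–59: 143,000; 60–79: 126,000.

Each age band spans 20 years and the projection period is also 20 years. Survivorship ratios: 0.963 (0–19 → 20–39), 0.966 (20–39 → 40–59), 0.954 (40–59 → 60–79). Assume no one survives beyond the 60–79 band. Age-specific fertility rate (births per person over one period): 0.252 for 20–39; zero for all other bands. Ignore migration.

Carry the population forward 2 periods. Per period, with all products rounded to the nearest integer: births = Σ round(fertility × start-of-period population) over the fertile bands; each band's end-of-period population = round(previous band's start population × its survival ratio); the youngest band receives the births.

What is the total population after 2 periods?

(Bands numbered youngest = 1 to oldest = 4.)
After projecting period 1:
Births: 121500 × 0.252 = 30618
Band 2: 83000 × 0.963 = 79929
Band 3: 121500 × 0.966 = 117369
Band 4: 143000 × 0.954 = 136422
→ [30618, 79929, 117369, 136422]
After projecting period 2:
Births: 79929 × 0.252 = 20142
Band 2: 30618 × 0.963 = 29485
Band 3: 79929 × 0.966 = 77211
Band 4: 117369 × 0.954 = 111970
→ [20142, 29485, 77211, 111970]
Total after period 2: 20142 + 29485 + 77211 + 111970 = 238808

238808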